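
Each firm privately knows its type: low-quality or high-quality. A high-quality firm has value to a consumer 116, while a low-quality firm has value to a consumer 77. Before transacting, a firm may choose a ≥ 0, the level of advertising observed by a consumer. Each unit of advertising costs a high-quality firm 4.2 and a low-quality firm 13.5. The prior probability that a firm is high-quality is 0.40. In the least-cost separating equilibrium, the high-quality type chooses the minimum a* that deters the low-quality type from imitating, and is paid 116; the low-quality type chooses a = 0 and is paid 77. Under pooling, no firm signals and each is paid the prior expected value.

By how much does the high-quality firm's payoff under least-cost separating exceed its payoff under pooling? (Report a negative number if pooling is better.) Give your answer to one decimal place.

11.3

Least-cost separating signal: a* solves 77 = 116 − 13.5·a*, so a* = (116 − 77)/13.5 ≈ 2.8889.
High-quality type's separating payoff: 116 − 4.2 × a* = 116 − 4.2 × (116 − 77)/13.5 = 116 − 163.8/13.5 ≈ 103.867.
Pooling payoff: 0.40 × 116 + 0.60 × 77 = 92.6.
Difference: 103.867 − 92.6 = 11.267, i.e. 11.3 to one decimal place.
The high-quality type prefers to separate.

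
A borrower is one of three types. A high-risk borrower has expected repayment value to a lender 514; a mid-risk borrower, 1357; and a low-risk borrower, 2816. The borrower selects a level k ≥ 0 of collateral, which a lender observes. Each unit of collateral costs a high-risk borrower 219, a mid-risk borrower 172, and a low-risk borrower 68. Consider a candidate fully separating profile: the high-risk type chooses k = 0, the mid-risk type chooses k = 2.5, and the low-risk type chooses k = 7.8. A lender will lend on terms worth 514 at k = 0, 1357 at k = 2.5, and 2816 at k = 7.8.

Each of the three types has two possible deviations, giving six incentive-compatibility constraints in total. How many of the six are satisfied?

Low-risk (own payoff 2816 − 68×7.8 = 2285.6): to k=0 gives 514 → no gain ✓; to k=2.5 gives 1357 − 68×2.5 = 1187 → no gain ✓.
High-risk (own payoff 514): to k=2.5 gives 1357 − 219×2.5 = 809.5 → profitable ✗; to k=7.8 gives 2816 − 219×7.8 = 1107.8 → profitable ✗.
Mid-risk (own payoff 1357 − 172×2.5 = 927): to k=0 gives 514 → no gain ✓; to k=7.8 gives 2816 − 172×7.8 = 1474.4 → profitable ✗.
3 of the 6 constraints hold; not an equilibrium.

3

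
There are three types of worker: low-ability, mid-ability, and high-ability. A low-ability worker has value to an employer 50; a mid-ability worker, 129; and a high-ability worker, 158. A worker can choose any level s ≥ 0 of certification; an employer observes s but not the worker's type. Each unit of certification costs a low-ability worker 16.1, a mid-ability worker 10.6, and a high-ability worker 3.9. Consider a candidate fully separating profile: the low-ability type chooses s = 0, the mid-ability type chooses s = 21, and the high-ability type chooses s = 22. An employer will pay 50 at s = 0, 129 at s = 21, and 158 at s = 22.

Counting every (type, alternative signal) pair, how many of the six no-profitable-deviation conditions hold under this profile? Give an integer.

4

Low-ability (own payoff 50): to s=21 gives 129 − 16.1×21 = -209.1 → no gain ✓; to s=22 gives 158 − 16.1×22 = -196.2 → no gain ✓.
Mid-ability (own payoff 129 − 10.6×21 = -93.6): to s=0 gives 50 → profitable ✗; to s=22 gives 158 − 10.6×22 = -75.2 → profitable ✗.
High-ability (own payoff 158 − 3.9×22 = 72.2): to s=0 gives 50 → no gain ✓; to s=21 gives 129 − 3.9×21 = 47.1 → no gain ✓.
4 of the 6 constraints hold; not an equilibrium.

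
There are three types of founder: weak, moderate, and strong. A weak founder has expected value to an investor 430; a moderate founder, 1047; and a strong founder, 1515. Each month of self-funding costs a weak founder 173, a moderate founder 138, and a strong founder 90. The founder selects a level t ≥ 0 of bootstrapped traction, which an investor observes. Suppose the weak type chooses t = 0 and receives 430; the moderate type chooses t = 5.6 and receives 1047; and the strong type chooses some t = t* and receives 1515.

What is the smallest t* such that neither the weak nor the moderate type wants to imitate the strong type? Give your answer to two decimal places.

8.99

Moderate type (on-path payoff 1047 − 138×5.6 = 274.2) won't mimic when 274.2 ≥ 1515 − 138·t*, i.e. t* ≥ 8.99.
Weak type (on-path payoff 430) won't mimic when 430 ≥ 1515 − 173·t*, i.e. t* ≥ 6.27.
Both must hold, so t* = max(6.27, 8.99) = 8.99. The moderate type's constraint binds.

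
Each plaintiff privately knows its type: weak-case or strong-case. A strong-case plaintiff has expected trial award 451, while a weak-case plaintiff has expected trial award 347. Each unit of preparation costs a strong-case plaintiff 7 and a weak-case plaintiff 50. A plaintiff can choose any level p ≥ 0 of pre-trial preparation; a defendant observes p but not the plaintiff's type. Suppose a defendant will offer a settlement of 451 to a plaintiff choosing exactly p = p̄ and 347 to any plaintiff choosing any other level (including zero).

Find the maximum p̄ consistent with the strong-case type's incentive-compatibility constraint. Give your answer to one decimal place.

14.9

Choosing p̄ yields the strong-case type 451 − 7·p̄; choosing zero yields 347.
The strong-case type is indifferent at 451 − 7·p̄ = 347, i.e. p̄ = (451 − 347) / 7 ≈ 14.9.
For any p̄ above 14.9 the strong-case type would rather pool at zero, so separation collapses.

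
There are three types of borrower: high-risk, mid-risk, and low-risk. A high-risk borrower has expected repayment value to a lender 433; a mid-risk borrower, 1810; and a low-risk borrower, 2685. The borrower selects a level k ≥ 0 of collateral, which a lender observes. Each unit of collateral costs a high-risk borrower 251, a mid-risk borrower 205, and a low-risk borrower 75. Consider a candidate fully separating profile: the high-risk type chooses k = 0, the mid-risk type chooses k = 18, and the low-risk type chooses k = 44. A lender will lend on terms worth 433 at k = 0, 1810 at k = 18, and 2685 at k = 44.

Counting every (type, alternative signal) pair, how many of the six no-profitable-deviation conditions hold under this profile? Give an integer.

Low-risk (own payoff 2685 − 75×44 = -615): to k=0 gives 433 → profitable ✗; to k=18 gives 1810 − 75×18 = 460 → profitable ✗.
High-risk (own payoff 433): to k=18 gives 1810 − 251×18 = -2708 → no gain ✓; to k=44 gives 2685 − 251×44 = -8359 → no gain ✓.
Mid-risk (own payoff 1810 − 205×18 = -1880): to k=0 gives 433 → profitable ✗; to k=44 gives 2685 − 205×44 = -6335 → no gain ✓.
3 of the 6 constraints hold; not an equilibrium.

3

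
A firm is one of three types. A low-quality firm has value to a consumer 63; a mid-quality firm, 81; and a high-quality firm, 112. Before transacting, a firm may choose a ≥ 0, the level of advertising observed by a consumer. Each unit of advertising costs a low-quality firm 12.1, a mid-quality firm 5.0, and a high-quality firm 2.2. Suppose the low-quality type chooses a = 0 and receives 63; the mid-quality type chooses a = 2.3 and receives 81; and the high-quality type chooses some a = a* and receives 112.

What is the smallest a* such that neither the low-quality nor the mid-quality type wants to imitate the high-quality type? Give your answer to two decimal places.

8.50

Mid-quality type (on-path payoff 81 − 5.0×2.3 = 69.5) won't mimic when 69.5 ≥ 112 − 5.0·a*, i.e. a* ≥ 8.50.
Low-quality type (on-path payoff 63) won't mimic when 63 ≥ 112 − 12.1·a*, i.e. a* ≥ 4.05.
Both must hold, so a* = max(4.05, 8.50) = 8.50. The mid-quality type's constraint binds.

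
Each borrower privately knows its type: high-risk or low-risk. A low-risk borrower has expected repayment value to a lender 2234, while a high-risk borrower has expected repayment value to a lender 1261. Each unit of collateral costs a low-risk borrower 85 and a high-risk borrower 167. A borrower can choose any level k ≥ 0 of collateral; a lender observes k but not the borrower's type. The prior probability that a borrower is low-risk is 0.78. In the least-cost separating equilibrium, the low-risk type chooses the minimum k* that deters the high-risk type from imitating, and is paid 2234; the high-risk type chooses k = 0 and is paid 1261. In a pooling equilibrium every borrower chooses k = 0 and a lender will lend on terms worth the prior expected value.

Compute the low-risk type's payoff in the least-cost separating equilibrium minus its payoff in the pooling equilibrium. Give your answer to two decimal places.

Least-cost separating signal: k* solves 1261 = 2234 − 167·k*, so k* = (2234 − 1261)/167 ≈ 5.8263.
Low-risk type's separating payoff: 2234 − 85 × k* = 2234 − 85 × (2234 − 1261)/167 = 2234 − 82705/167 ≈ 1738.7605.
Pooling payoff: 0.78 × 2234 + 0.22 × 1261 = 2019.94.
Difference: 1738.7605 − 2019.94 = -281.1795, i.e. -281.18 to two decimal places.
The low-risk type would prefer the pooling outcome.

-281.18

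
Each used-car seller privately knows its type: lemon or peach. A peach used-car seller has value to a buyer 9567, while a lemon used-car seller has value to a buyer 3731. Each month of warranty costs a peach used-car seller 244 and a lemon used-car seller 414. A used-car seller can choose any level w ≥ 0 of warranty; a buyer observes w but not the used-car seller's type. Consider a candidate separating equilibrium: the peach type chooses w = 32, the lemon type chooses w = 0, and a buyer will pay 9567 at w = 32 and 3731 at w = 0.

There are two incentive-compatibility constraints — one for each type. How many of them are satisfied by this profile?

1

Peach type: signal → 9567 − 244 × 32 = 1759; deviate to 0 → 3731. IC fails (1759 < 3731).
Lemon type: stay at 0 → 3731; mimic → 9567 − 414 × 32 = -3681. IC holds (3731 ≥ -3681).
1 of 2 constraints hold, so this profile is not an equilibrium.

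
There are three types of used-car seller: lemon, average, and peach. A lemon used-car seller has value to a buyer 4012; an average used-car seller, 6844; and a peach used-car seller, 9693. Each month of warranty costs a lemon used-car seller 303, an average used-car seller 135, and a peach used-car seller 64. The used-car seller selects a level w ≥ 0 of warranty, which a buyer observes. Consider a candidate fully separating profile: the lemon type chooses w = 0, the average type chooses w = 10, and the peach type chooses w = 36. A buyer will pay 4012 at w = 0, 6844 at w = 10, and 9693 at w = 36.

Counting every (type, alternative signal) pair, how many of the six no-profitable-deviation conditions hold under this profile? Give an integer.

6

Average (own payoff 6844 − 135×10 = 5494): to w=0 gives 4012 → no gain ✓; to w=36 gives 9693 − 135×36 = 4833 → no gain ✓.
Lemon (own payoff 4012): to w=10 gives 6844 − 303×10 = 3814 → no gain ✓; to w=36 gives 9693 − 303×36 = -1215 → no gain ✓.
Peach (own payoff 9693 − 64×36 = 7389): to w=0 gives 4012 → no gain ✓; to w=10 gives 6844 − 64×10 = 6204 → no gain ✓.
6 of the 6 constraints hold; this profile is a separating equilibrium.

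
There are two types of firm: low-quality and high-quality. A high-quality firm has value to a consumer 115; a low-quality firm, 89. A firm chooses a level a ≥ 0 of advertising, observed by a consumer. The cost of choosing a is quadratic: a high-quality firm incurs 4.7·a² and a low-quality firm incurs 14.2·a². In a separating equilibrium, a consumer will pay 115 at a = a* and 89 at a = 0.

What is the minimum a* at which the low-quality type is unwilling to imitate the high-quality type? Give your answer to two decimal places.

1.35

The low-quality type at a = 0 receives 89; imitating at a* yields 115 − 14.2·a*².
Indifference: 89 = 115 − 14.2·a*², so a*² = (115 − 89) / 14.2 ≈ 1.8310.
a* = √1.8310 ≈ 1.35.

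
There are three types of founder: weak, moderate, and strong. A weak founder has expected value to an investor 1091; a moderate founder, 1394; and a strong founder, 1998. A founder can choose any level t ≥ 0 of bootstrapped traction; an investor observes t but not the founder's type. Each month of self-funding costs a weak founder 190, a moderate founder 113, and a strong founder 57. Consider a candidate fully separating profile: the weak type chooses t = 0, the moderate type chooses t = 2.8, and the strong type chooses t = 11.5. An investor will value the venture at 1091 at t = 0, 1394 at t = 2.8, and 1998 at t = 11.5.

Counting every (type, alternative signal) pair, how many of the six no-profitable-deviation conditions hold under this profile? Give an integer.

5

Weak (own payoff 1091): to t=2.8 gives 1394 − 190×2.8 = 862 → no gain ✓; to t=11.5 gives 1998 − 190×11.5 = -187 → no gain ✓.
Moderate (own payoff 1394 − 113×2.8 = 1077.6): to t=0 gives 1091 → profitable ✗; to t=11.5 gives 1998 − 113×11.5 = 698.5 → no gain ✓.
Strong (own payoff 1998 − 57×11.5 = 1342.5): to t=0 gives 1091 → no gain ✓; to t=2.8 gives 1394 − 57×2.8 = 1234.4 → no gain ✓.
5 of the 6 constraints hold; not an equilibrium.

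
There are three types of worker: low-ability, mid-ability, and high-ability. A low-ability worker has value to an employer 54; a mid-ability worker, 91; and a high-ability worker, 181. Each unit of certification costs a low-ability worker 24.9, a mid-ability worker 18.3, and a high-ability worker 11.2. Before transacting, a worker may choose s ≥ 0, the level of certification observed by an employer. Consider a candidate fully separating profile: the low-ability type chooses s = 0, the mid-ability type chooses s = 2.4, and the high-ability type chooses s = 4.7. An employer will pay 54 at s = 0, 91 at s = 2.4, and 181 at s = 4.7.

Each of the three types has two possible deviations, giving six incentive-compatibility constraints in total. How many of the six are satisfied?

Low-ability (own payoff 54): to s=2.4 gives 91 − 24.9×2.4 = 31.24 → no gain ✓; to s=4.7 gives 181 − 24.9×4.7 = 63.97 → profitable ✗.
High-ability (own payoff 181 − 11.2×4.7 = 128.36): to s=0 gives 54 → no gain ✓; to s=2.4 gives 91 − 11.2×2.4 = 64.12 → no gain ✓.
Mid-ability (own payoff 91 − 18.3×2.4 = 47.08): to s=0 gives 54 → profitable ✗; to s=4.7 gives 181 − 18.3×4.7 = 94.99 → profitable ✗.
3 of the 6 constraints hold; not an equilibrium.

3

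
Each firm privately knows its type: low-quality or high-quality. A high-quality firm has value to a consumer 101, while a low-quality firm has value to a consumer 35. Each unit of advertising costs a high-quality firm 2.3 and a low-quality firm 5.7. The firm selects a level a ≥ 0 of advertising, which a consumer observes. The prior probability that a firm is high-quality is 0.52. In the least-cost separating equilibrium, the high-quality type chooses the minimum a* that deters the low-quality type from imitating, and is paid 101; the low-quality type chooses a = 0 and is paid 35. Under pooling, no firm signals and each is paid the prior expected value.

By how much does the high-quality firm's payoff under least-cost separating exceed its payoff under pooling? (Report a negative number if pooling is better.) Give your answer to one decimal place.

5.0

Least-cost separating signal: a* solves 35 = 101 − 5.7·a*, so a* = (101 − 35)/5.7 ≈ 11.5789.
High-quality type's separating payoff: 101 − 2.3 × a* = 101 − 2.3 × (101 − 35)/5.7 = 101 − 151.8/5.7 ≈ 74.368.
Pooling payoff: 0.52 × 101 + 0.48 × 35 = 69.32.
Difference: 74.368 − 69.32 = 5.048, i.e. 5.0 to one decimal place.
The high-quality type prefers to separate.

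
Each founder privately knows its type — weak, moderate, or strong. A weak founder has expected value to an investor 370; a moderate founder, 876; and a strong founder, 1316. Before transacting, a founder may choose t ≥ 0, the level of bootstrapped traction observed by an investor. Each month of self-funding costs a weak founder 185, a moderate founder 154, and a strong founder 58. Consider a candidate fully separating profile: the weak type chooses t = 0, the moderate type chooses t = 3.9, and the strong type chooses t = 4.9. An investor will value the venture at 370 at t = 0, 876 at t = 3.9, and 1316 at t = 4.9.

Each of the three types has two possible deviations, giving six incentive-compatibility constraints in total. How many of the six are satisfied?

Strong (own payoff 1316 − 58×4.9 = 1031.8): to t=0 gives 370 → no gain ✓; to t=3.9 gives 876 − 58×3.9 = 649.8 → no gain ✓.
Weak (own payoff 370): to t=3.9 gives 876 − 185×3.9 = 154.5 → no gain ✓; to t=4.9 gives 1316 − 185×4.9 = 409.5 → profitable ✗.
Moderate (own payoff 876 − 154×3.9 = 275.4): to t=0 gives 370 → profitable ✗; to t=4.9 gives 1316 − 154×4.9 = 561.4 → profitable ✗.
3 of the 6 constraints hold; not an equilibrium.

3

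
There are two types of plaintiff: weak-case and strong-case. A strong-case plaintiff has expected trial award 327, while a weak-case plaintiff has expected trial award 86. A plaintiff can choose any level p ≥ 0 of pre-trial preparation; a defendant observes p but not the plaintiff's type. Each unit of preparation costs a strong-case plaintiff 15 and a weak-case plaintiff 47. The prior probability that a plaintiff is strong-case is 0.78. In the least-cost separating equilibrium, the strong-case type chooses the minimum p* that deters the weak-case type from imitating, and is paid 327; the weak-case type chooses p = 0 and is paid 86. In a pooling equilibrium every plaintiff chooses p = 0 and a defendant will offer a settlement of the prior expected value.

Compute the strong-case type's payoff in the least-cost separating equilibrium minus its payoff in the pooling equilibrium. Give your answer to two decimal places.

Least-cost separating signal: p* solves 86 = 327 − 47·p*, so p* = (327 − 86)/47 ≈ 5.1277.
Strong-case type's separating payoff: 327 − 15 × p* = 327 − 15 × (327 − 86)/47 = 327 − 3615/47 ≈ 250.0851.
Pooling payoff: 0.78 × 327 + 0.22 × 86 = 273.98.
Difference: 250.0851 − 273.98 = -23.8949, i.e. -23.89 to two decimal places.
The strong-case type would prefer the pooling outcome.

-23.89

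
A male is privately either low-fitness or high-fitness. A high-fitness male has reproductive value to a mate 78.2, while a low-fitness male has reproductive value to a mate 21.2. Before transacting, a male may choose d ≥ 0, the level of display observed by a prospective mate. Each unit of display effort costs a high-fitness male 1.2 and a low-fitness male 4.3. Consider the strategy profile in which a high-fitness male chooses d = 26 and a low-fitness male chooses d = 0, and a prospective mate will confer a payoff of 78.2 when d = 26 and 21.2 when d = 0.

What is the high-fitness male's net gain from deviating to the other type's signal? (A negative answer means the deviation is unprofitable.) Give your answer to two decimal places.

-25.80

Playing d = 26 the high-fitness male receives 78.2 − 1.2 × 26 = 47.
Deviating to d = 0 yields 21.2 instead.
Gain from deviating: 21.2 − 47 = -25.80.
The gain is negative, so the high-fitness type's incentive-compatibility constraint is satisfied.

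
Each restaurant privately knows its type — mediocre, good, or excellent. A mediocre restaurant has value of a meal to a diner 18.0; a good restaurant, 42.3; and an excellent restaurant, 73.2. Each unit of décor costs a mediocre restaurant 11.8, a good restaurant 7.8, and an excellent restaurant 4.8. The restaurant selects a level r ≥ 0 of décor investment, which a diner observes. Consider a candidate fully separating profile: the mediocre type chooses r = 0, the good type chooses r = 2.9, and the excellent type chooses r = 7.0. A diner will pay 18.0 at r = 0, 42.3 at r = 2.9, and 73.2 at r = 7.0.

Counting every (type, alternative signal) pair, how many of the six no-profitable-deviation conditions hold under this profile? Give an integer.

6

Excellent (own payoff 73.2 − 4.8×7.0 = 39.6): to r=0 gives 18.0 → no gain ✓; to r=2.9 gives 42.3 − 4.8×2.9 = 28.38 → no gain ✓.
Good (own payoff 42.3 − 7.8×2.9 = 19.68): to r=0 gives 18.0 → no gain ✓; to r=7.0 gives 73.2 − 7.8×7.0 = 18.6 → no gain ✓.
Mediocre (own payoff 18.0): to r=2.9 gives 42.3 − 11.8×2.9 = 8.08 → no gain ✓; to r=7.0 gives 73.2 − 11.8×7.0 = -9.4 → no gain ✓.
6 of the 6 constraints hold; this profile is a separating equilibrium.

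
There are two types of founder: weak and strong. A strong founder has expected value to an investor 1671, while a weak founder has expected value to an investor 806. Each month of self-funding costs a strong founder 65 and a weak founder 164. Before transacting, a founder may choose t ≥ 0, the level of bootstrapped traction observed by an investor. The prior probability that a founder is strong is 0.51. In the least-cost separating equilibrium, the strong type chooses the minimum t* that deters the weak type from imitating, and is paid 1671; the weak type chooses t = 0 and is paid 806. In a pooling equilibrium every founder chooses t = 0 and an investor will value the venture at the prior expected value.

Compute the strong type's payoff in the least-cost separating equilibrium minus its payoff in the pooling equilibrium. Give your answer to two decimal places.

Least-cost separating signal: t* solves 806 = 1671 − 164·t*, so t* = (1671 − 806)/164 ≈ 5.2744.
Strong type's separating payoff: 1671 − 65 × t* = 1671 − 65 × (1671 − 806)/164 = 1671 − 56225/164 ≈ 1328.1646.
Pooling payoff: 0.51 × 1671 + 0.49 × 806 = 1247.15.
Difference: 1328.1646 − 1247.15 = 81.0146, i.e. 81.01 to two decimal places.
The strong type prefers to separate.

81.01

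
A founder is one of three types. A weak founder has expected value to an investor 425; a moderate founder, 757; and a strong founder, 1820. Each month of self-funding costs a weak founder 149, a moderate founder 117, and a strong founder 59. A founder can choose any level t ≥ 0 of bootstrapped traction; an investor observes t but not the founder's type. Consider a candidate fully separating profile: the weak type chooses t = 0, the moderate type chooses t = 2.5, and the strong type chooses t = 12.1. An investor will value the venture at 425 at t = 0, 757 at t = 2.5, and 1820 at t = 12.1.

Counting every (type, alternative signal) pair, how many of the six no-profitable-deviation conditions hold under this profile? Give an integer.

6

Weak (own payoff 425): to t=2.5 gives 757 − 149×2.5 = 384.5 → no gain ✓; to t=12.1 gives 1820 − 149×12.1 = 17.1 → no gain ✓.
Moderate (own payoff 757 − 117×2.5 = 464.5): to t=0 gives 425 → no gain ✓; to t=12.1 gives 1820 − 117×12.1 = 404.3 → no gain ✓.
Strong (own payoff 1820 − 59×12.1 = 1106.1): to t=0 gives 425 → no gain ✓; to t=2.5 gives 757 − 59×2.5 = 609.5 → no gain ✓.
6 of the 6 constraints hold; this profile is a separating equilibrium.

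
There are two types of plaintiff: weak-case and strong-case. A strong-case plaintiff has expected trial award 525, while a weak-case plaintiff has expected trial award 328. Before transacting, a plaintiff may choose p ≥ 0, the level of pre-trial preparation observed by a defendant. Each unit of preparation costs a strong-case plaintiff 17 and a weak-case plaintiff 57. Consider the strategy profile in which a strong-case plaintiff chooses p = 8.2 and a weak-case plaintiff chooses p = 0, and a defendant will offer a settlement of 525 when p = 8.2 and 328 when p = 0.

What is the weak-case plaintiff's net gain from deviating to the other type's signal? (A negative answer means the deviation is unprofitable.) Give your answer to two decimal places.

-270.40

Playing p = 0 the weak-case plaintiff receives 328.
Deviating to p = 8.2 brings payment 525 at cost 57 × 8.2 = 467.4, netting 57.6.
Gain from deviating: 57.6 − 328 = -270.40.
The gain is negative, so the weak-case type's incentive-compatibility constraint is satisfied.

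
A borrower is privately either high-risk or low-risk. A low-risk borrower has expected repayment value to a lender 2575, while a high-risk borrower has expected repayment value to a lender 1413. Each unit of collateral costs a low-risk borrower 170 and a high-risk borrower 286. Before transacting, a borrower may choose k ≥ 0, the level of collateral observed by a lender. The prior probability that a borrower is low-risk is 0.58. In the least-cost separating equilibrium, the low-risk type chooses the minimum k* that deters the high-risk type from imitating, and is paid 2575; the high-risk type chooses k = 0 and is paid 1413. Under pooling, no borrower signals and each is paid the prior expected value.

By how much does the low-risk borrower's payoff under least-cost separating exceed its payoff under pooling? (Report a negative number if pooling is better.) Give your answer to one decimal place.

Least-cost separating signal: k* solves 1413 = 2575 − 286·k*, so k* = (2575 − 1413)/286 ≈ 4.0629.
Low-risk type's separating payoff: 2575 − 170 × k* = 2575 − 170 × (2575 − 1413)/286 = 2575 − 197540/286 ≈ 1884.301.
Pooling payoff: 0.58 × 2575 + 0.42 × 1413 = 2086.96.
Difference: 1884.301 − 2086.96 = -202.659, i.e. -202.7 to one decimal place.
The low-risk type would prefer the pooling outcome.

-202.7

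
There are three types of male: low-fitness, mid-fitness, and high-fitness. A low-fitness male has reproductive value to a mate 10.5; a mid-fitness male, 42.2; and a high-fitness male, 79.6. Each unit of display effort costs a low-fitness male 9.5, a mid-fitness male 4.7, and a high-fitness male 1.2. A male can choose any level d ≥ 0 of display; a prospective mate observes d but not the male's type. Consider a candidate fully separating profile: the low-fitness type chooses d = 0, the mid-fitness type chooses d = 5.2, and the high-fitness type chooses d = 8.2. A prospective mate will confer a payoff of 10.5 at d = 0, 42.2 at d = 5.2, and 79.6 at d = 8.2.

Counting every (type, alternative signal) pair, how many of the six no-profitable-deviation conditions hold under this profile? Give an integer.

Low-fitness (own payoff 10.5): to d=5.2 gives 42.2 − 9.5×5.2 = -7.2 → no gain ✓; to d=8.2 gives 79.6 − 9.5×8.2 = 1.7 → no gain ✓.
High-fitness (own payoff 79.6 − 1.2×8.2 = 69.76): to d=0 gives 10.5 → no gain ✓; to d=5.2 gives 42.2 − 1.2×5.2 = 35.96 → no gain ✓.
Mid-fitness (own payoff 42.2 − 4.7×5.2 = 17.76): to d=0 gives 10.5 → no gain ✓; to d=8.2 gives 79.6 − 4.7×8.2 = 41.06 → profitable ✗.
5 of the 6 constraints hold; not an equilibrium.

5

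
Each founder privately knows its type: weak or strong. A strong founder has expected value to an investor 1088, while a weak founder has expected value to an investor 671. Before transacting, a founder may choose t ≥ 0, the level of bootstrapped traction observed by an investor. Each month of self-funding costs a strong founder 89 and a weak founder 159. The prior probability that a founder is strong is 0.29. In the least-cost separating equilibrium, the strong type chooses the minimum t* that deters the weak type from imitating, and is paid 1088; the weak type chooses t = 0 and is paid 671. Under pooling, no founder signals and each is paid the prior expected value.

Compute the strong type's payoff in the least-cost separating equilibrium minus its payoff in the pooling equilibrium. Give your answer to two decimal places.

62.65

Least-cost separating signal: t* solves 671 = 1088 − 159·t*, so t* = (1088 − 671)/159 ≈ 2.6226.
Strong type's separating payoff: 1088 − 89 × t* = 1088 − 89 × (1088 − 671)/159 = 1088 − 37113/159 ≈ 854.5849.
Pooling payoff: 0.29 × 1088 + 0.71 × 671 = 791.93.
Difference: 854.5849 − 791.93 = 62.6549, i.e. 62.65 to two decimal places.
The strong type prefers to separate.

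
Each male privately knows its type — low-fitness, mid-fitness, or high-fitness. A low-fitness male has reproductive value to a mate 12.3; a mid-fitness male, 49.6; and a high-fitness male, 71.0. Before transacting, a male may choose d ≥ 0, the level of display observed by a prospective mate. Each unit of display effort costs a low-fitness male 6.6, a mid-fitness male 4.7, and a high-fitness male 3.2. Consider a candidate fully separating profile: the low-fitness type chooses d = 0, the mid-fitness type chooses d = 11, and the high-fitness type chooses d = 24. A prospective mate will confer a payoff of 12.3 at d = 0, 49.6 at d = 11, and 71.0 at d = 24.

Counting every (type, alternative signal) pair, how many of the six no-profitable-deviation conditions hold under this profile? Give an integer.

3

High-fitness (own payoff 71.0 − 3.2×24 = -5.8): to d=0 gives 12.3 → profitable ✗; to d=11 gives 49.6 − 3.2×11 = 14.4 → profitable ✗.
Low-fitness (own payoff 12.3): to d=11 gives 49.6 − 6.6×11 = -23 → no gain ✓; to d=24 gives 71.0 − 6.6×24 = -87.4 → no gain ✓.
Mid-fitness (own payoff 49.6 − 4.7×11 = -2.1): to d=0 gives 12.3 → profitable ✗; to d=24 gives 71.0 − 4.7×24 = -41.8 → no gain ✓.
3 of the 6 constraints hold; not an equilibrium.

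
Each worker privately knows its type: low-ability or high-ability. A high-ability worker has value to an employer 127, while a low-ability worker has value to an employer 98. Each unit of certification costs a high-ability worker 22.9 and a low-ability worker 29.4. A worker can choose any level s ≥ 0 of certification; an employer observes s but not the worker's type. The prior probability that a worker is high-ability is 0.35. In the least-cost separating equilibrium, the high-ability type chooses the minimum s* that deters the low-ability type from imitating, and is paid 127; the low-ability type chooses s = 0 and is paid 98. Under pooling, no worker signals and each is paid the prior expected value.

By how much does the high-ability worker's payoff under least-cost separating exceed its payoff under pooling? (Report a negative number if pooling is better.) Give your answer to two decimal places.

-3.74

Least-cost separating signal: s* solves 98 = 127 − 29.4·s*, so s* = (127 − 98)/29.4 ≈ 0.9864.
High-ability type's separating payoff: 127 − 22.9 × s* = 127 − 22.9 × (127 − 98)/29.4 = 127 − 664.1/29.4 ≈ 104.4116.
Pooling payoff: 0.35 × 127 + 0.65 × 98 = 108.15.
Difference: 104.4116 − 108.15 = -3.7384, i.e. -3.74 to two decimal places.
The high-ability type would prefer the pooling outcome.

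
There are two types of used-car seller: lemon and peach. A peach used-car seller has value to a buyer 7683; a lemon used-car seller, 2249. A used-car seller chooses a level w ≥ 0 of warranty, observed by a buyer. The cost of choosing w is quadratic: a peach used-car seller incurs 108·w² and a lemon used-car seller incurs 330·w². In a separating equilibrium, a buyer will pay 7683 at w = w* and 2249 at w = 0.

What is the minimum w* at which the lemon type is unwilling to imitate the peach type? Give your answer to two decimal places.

4.06

The lemon type at w = 0 receives 2249; imitating at w* yields 7683 − 330·w*².
Indifference: 2249 = 7683 − 330·w*², so w*² = (7683 − 2249) / 330 ≈ 16.4667.
w* = √16.4667 ≈ 4.06.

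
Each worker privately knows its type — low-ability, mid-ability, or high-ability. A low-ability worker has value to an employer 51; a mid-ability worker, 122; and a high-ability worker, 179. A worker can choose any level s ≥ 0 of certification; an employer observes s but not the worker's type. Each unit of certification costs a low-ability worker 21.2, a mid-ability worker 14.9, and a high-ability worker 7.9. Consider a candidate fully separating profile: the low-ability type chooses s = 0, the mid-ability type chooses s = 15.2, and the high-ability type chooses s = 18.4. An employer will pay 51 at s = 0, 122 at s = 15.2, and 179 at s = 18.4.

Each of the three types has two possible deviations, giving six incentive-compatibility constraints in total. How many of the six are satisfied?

High-ability (own payoff 179 − 7.9×18.4 = 33.64): to s=0 gives 51 → profitable ✗; to s=15.2 gives 122 − 7.9×15.2 = 1.92 → no gain ✓.
Mid-ability (own payoff 122 − 14.9×15.2 = -104.48): to s=0 gives 51 → profitable ✗; to s=18.4 gives 179 − 14.9×18.4 = -95.16 → profitable ✗.
Low-ability (own payoff 51): to s=15.2 gives 122 − 21.2×15.2 = -200.24 → no gain ✓; to s=18.4 gives 179 − 21.2×18.4 = -211.08 → no gain ✓.
3 of the 6 constraints hold; not an equilibrium.

3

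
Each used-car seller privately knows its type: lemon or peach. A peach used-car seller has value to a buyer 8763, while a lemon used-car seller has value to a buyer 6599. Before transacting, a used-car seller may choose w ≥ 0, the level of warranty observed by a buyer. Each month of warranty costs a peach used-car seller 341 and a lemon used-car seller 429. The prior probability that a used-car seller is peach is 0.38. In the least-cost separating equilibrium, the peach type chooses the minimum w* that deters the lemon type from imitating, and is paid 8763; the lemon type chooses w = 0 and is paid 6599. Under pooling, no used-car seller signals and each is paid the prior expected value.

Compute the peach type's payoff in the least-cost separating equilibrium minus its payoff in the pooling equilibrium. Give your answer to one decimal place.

Least-cost separating signal: w* solves 6599 = 8763 − 429·w*, so w* = (8763 − 6599)/429 ≈ 5.0443.
Peach type's separating payoff: 8763 − 341 × w* = 8763 − 341 × (8763 − 6599)/429 = 8763 − 737924/429 ≈ 7042.897.
Pooling payoff: 0.38 × 8763 + 0.62 × 6599 = 7421.32.
Difference: 7042.897 − 7421.32 = -378.423, i.e. -378.4 to one decimal place.
The peach type would prefer the pooling outcome.

-378.4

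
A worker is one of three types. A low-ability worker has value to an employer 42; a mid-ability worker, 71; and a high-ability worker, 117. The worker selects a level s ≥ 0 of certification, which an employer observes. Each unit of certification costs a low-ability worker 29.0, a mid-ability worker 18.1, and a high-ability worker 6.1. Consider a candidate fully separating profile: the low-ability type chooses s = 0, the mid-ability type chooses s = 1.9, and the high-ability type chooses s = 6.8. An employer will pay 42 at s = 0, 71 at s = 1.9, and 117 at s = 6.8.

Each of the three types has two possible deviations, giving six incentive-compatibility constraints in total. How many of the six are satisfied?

5

High-ability (own payoff 117 − 6.1×6.8 = 75.52): to s=0 gives 42 → no gain ✓; to s=1.9 gives 71 − 6.1×1.9 = 59.41 → no gain ✓.
Mid-ability (own payoff 71 − 18.1×1.9 = 36.61): to s=0 gives 42 → profitable ✗; to s=6.8 gives 117 − 18.1×6.8 = -6.08 → no gain ✓.
Low-ability (own payoff 42): to s=1.9 gives 71 − 29.0×1.9 = 15.9 → no gain ✓; to s=6.8 gives 117 − 29.0×6.8 = -80.2 → no gain ✓.
5 of the 6 constraints hold; not an equilibrium.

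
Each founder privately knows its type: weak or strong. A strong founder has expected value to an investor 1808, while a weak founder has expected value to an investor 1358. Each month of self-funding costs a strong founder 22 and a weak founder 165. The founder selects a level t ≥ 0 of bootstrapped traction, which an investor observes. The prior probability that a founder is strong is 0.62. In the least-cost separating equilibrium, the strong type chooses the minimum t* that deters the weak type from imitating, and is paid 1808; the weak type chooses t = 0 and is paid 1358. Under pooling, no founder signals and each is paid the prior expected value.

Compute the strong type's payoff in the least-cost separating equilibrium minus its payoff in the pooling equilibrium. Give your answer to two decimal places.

Least-cost separating signal: t* solves 1358 = 1808 − 165·t*, so t* = (1808 − 1358)/165 ≈ 2.7273.
Strong type's separating payoff: 1808 − 22 × t* = 1808 − 22 × (1808 − 1358)/165 = 1808 − 9900/165 = 1748.
Pooling payoff: 0.62 × 1808 + 0.38 × 1358 = 1637.
Difference: 1748 − 1637 = 111.00.
The strong type prefers to separate.

111.00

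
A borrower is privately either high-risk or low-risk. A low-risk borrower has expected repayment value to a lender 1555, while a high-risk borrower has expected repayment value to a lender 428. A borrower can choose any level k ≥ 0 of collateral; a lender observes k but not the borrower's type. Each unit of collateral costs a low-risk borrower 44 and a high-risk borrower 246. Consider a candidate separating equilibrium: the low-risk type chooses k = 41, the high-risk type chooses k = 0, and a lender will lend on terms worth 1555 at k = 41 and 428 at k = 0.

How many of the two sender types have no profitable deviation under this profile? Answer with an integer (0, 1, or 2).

1

Low-risk type: signal → 1555 − 44 × 41 = -249; deviate to 0 → 428. IC fails (-249 < 428).
High-risk type: stay at 0 → 428; mimic → 1555 − 246 × 41 = -8531. IC holds (428 ≥ -8531).
1 of 2 constraints hold, so this profile is not an equilibrium.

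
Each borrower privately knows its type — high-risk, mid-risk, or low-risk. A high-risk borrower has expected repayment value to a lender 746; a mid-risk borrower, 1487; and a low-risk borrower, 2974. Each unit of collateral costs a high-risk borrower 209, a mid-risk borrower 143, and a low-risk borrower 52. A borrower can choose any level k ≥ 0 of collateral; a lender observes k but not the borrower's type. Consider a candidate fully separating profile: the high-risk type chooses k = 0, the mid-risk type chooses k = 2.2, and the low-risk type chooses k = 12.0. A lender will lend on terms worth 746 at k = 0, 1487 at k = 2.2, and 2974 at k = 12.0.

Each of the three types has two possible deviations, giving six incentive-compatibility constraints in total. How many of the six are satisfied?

Mid-risk (own payoff 1487 − 143×2.2 = 1172.4): to k=0 gives 746 → no gain ✓; to k=12.0 gives 2974 − 143×12.0 = 1258 → profitable ✗.
Low-risk (own payoff 2974 − 52×12.0 = 2350): to k=0 gives 746 → no gain ✓; to k=2.2 gives 1487 − 52×2.2 = 1372.6 → no gain ✓.
High-risk (own payoff 746): to k=2.2 gives 1487 − 209×2.2 = 1027.2 → profitable ✗; to k=12.0 gives 2974 − 209×12.0 = 466 → no gain ✓.
4 of the 6 constraints hold; not an equilibrium.

4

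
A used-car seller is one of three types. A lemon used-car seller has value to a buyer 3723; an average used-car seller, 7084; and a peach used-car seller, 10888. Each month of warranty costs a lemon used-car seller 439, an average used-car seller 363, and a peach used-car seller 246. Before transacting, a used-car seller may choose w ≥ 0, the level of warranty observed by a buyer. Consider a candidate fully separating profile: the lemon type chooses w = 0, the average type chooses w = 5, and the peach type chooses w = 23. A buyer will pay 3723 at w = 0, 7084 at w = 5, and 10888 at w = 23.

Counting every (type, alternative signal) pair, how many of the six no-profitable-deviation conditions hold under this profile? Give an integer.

4

Lemon (own payoff 3723): to w=5 gives 7084 − 439×5 = 4889 → profitable ✗; to w=23 gives 10888 − 439×23 = 791 → no gain ✓.
Peach (own payoff 10888 − 246×23 = 5230): to w=0 gives 3723 → no gain ✓; to w=5 gives 7084 − 246×5 = 5854 → profitable ✗.
Average (own payoff 7084 − 363×5 = 5269): to w=0 gives 3723 → no gain ✓; to w=23 gives 10888 − 363×23 = 2539 → no gain ✓.
4 of the 6 constraints hold; not an equilibrium.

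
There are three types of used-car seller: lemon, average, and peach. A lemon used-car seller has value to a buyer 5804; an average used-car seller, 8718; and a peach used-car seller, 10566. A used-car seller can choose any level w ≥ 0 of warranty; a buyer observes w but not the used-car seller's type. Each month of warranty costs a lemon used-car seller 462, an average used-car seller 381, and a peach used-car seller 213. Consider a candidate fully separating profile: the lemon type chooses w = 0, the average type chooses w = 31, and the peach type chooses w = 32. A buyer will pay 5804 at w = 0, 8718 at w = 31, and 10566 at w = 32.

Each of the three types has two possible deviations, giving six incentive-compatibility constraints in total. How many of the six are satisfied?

Lemon (own payoff 5804): to w=31 gives 8718 − 462×31 = -5604 → no gain ✓; to w=32 gives 10566 − 462×32 = -4218 → no gain ✓.
Average (own payoff 8718 − 381×31 = -3093): to w=0 gives 5804 → profitable ✗; to w=32 gives 10566 − 381×32 = -1626 → profitable ✗.
Peach (own payoff 10566 − 213×32 = 3750): to w=0 gives 5804 → profitable ✗; to w=31 gives 8718 − 213×31 = 2115 → no gain ✓.
3 of the 6 constraints hold; not an equilibrium.

3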